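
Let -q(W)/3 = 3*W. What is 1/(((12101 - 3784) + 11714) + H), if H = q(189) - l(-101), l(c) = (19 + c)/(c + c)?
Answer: 101/1851289 ≈ 5.4557e-5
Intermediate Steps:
q(W) = -9*W
l(c) = (19 + c)/(2*c) (l(c) = (19 + c)/((2*c)) = (19 + c)*(1/(2*c)) = (19 + c)/(2*c))
H = -171842/101 (H = -9*189 - (19 - 101)/(2*(-101)) = -1701 - (-1)*(-82)/(2*101) = -1701 - 1*41/101 = -1701 - 41/101 = -171842/101 ≈ -1701.4)
1/(((12101 - 3784) + 11714) + H) = 1/(((12101 - 3784) + 11714) - 171842/101) = 1/((8317 + 11714) - 171842/101) = 1/(20031 - 171842/101) = 1/(1851289/101) = 101/1851289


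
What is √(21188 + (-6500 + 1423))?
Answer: √16111 ≈ 126.93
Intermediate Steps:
√(21188 + (-6500 + 1423)) = √(21188 - 5077) = √16111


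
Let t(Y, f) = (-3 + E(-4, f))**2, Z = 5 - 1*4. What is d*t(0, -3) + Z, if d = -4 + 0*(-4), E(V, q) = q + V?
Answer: -399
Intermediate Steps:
E(V, q) = V + q
Z = 1 (Z = 5 - 4 = 1)
d = -4 (d = -4 + 0 = -4)
t(Y, f) = (-7 + f)**2 (t(Y, f) = (-3 + (-4 + f))**2 = (-7 + f)**2)
d*t(0, -3) + Z = -4*(-7 - 3)**2 + 1 = -4*(-10)**2 + 1 = -4*100 + 1 = -400 + 1 = -399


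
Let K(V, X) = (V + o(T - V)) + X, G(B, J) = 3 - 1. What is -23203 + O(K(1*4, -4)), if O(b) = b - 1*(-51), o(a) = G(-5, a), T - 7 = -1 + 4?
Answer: -23150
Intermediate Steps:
T = 10 (T = 7 + (-1 + 4) = 7 + 3 = 10)
G(B, J) = 2
o(a) = 2
K(V, X) = 2 + V + X (K(V, X) = (V + 2) + X = (2 + V) + X = 2 + V + X)
O(b) = 51 + b (O(b) = b + 51 = 51 + b)
-23203 + O(K(1*4, -4)) = -23203 + (51 + (2 + 1*4 - 4)) = -23203 + (51 + (2 + 4 - 4)) = -23203 + (51 + 2) = -23203 + 53 = -23150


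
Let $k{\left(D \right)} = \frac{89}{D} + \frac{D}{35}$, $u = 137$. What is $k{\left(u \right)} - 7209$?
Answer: $- \frac{34545271}{4795} \approx -7204.4$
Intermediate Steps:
$k{\left(D \right)} = \frac{89}{D} + \frac{D}{35}$ ($k{\left(D \right)} = \frac{89}{D} + D \frac{1}{35} = \frac{89}{D} + \frac{D}{35}$)
$k{\left(u \right)} - 7209 = \left(\frac{89}{137} + \frac{1}{35} \cdot 137\right) - 7209 = \left(89 \cdot \frac{1}{137} + \frac{137}{35}\right) - 7209 = \left(\frac{89}{137} + \frac{137}{35}\right) - 7209 = \frac{21884}{4795} - 7209 = - \frac{34545271}{4795}$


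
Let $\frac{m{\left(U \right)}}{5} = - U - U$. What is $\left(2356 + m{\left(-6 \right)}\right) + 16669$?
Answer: $19085$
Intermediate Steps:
$m{\left(U \right)} = - 10 U$ ($m{\left(U \right)} = 5 \left(- U - U\right) = 5 \left(- 2 U\right) = - 10 U$)
$\left(2356 + m{\left(-6 \right)}\right) + 16669 = \left(2356 - -60\right) + 16669 = \left(2356 + 60\right) + 16669 = 2416 + 16669 = 19085$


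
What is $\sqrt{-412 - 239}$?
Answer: $i \sqrt{651} \approx 25.515 i$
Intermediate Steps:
$\sqrt{-412 - 239} = \sqrt{-651} = i \sqrt{651}$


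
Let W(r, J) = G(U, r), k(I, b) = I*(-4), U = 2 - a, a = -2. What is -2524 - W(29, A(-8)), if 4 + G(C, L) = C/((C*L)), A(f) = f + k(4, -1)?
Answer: -73081/29 ≈ -2520.0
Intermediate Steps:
U = 4 (U = 2 - 1*(-2) = 2 + 2 = 4)
k(I, b) = -4*I
A(f) = -16 + f (A(f) = f - 4*4 = f - 16 = -16 + f)
G(C, L) = -4 + 1/L (G(C, L) = -4 + C/((C*L)) = -4 + C*(1/(C*L)) = -4 + 1/L)
W(r, J) = -4 + 1/r
-2524 - W(29, A(-8)) = -2524 - (-4 + 1/29) = -2524 - 1*(-115/29) = -2524 + 115/29 = -73081/29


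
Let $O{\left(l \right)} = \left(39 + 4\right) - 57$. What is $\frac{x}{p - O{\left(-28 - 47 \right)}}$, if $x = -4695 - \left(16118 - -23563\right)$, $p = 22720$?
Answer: $- \frac{7396}{3789} \approx -1.952$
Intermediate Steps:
$O{\left(l \right)} = -14$ ($O{\left(l \right)} = 43 - 57 = -14$)
$x = -44376$ ($x = -4695 - \left(16118 + 23563\right) = -4695 - 39681 = -44376$)
$\frac{x}{p - O{\left(-28 - 47 \right)}} = - \frac{44376}{22720 - -14} = - \frac{44376}{22720 + 14} = - \frac{44376}{22734} = \left(-44376\right) \frac{1}{22734} = - \frac{7396}{3789}$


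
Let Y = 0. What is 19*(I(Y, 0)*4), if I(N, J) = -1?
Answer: -76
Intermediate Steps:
19*(I(Y, 0)*4) = 19*(-1*4) = 19*(-4) = -76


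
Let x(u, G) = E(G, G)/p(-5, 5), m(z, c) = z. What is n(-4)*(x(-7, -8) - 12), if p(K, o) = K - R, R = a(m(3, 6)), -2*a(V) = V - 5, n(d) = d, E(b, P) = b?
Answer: 128/3 ≈ 42.667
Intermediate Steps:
a(V) = 5/2 - V/2 (a(V) = -(V - 5)/2 = -(-5 + V)/2 = 5/2 - V/2)
R = 1 (R = 5/2 - ½*3 = 5/2 - 3/2 = 1)
p(K, o) = -1 + K (p(K, o) = K - 1*1 = K - 1 = -1 + K)
x(u, G) = -G/6 (x(u, G) = G/(-1 - 5) = G/(-6) = G*(-⅙) = -G/6)
n(-4)*(x(-7, -8) - 12) = -4*(-⅙*(-8) - 12) = -4*(4/3 - 12) = -4*(-32/3) = 128/3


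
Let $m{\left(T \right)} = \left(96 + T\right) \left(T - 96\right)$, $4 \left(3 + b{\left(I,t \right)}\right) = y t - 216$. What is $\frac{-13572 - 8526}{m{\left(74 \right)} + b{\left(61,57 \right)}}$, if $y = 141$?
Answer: $\frac{88392}{7151} \approx 12.361$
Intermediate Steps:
$b{\left(I,t \right)} = -57 + \frac{141 t}{4}$ ($b{\left(I,t \right)} = -3 + \frac{141 t - 216}{4} = -3 + \frac{-216 + 141 t}{4} = -3 + \left(-54 + \frac{141 t}{4}\right) = -57 + \frac{141 t}{4}$)
$m{\left(T \right)} = \left(-96 + T\right) \left(96 + T\right)$ ($m{\left(T \right)} = \left(96 + T\right) \left(-96 + T\right) = \left(-96 + T\right) \left(96 + T\right)$)
$\frac{-13572 - 8526}{m{\left(74 \right)} + b{\left(61,57 \right)}} = \frac{-13572 - 8526}{\left(-9216 + 74^{2}\right) + \left(-57 + \frac{141}{4} \cdot 57\right)} = - \frac{22098}{\left(-9216 + 5476\right) + \left(-57 + \frac{8037}{4}\right)} = - \frac{22098}{-3740 + \frac{7809}{4}} = - \frac{22098}{- \frac{7151}{4}} = \left(-22098\right) \left(- \frac{4}{7151}\right) = \frac{88392}{7151}$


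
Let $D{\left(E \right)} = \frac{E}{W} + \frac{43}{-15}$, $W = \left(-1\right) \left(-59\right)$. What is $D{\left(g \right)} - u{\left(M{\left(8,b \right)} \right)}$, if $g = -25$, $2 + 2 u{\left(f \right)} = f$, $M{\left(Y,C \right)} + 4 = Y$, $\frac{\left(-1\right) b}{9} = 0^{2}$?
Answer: $- \frac{3797}{885} \approx -4.2904$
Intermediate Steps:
$W = 59$
$b = 0$ ($b = - 9 \cdot 0^{2} = \left(-9\right) 0 = 0$)
$M{\left(Y,C \right)} = -4 + Y$
$u{\left(f \right)} = -1 + \frac{f}{2}$
$D{\left(E \right)} = - \frac{43}{15} + \frac{E}{59}$ ($D{\left(E \right)} = \frac{E}{59} + \frac{43}{-15} = E \frac{1}{59} + 43 \left(- \frac{1}{15}\right) = \frac{E}{59} - \frac{43}{15} = - \frac{43}{15} + \frac{E}{59}$)
$D{\left(g \right)} - u{\left(M{\left(8,b \right)} \right)} = \left(- \frac{43}{15} + \frac{1}{59} \left(-25\right)\right) - \left(-1 + \frac{-4 + 8}{2}\right) = \left(- \frac{43}{15} - \frac{25}{59}\right) - \left(-1 + \frac{1}{2} \cdot 4\right) = - \frac{2912}{885} - \left(-1 + 2\right) = - \frac{2912}{885} - 1 = - \frac{3797}{885}$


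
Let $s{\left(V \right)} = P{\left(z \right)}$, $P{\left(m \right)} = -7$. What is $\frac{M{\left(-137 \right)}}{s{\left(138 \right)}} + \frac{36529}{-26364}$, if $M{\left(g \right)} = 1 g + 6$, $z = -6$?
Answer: $\frac{3197981}{184548} \approx 17.329$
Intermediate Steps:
$s{\left(V \right)} = -7$
$M{\left(g \right)} = 6 + g$ ($M{\left(g \right)} = g + 6 = 6 + g$)
$\frac{M{\left(-137 \right)}}{s{\left(138 \right)}} + \frac{36529}{-26364} = \frac{6 - 137}{-7} + \frac{36529}{-26364} = \left(-131\right) \left(- \frac{1}{7}\right) + 36529 \left(- \frac{1}{26364}\right) = \frac{131}{7} - \frac{36529}{26364} = \frac{3197981}{184548}$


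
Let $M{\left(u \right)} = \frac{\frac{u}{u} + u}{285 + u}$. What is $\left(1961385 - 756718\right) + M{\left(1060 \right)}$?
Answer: $\frac{1620278176}{1345} \approx 1.2047 \cdot 10^{6}$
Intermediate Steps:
$M{\left(u \right)} = \frac{1 + u}{285 + u}$
$\left(1961385 - 756718\right) + M{\left(1060 \right)} = \left(1961385 - 756718\right) + \frac{1 + 1060}{285 + 1060} = \left(1961385 - 756718\right) + \frac{1}{1345} \cdot 1061 = 1204667 + \frac{1061}{1345} = \frac{1620278176}{1345}$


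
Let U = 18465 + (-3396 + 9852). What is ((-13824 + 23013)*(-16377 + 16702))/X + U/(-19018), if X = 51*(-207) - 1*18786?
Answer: -19175695851/186015058 ≈ -103.09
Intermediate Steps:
U = 24921 (U = 18465 + 6456 = 24921)
X = -29343 (X = -10557 - 18786 = -29343)
((-13824 + 23013)*(-16377 + 16702))/X + U/(-19018) = ((-13824 + 23013)*(-16377 + 16702))/(-29343) + 24921/(-19018) = (9189*325)*(-1/29343) + 24921*(-1/19018) = 2986425*(-1/29343) - 24921/19018 = -995475/9781 - 24921/19018 = -19175695851/186015058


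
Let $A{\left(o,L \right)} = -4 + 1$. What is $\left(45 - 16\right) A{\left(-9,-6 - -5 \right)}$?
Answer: $-87$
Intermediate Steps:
$A{\left(o,L \right)} = -3$
$\left(45 - 16\right) A{\left(-9,-6 - -5 \right)} = \left(45 - 16\right) \left(-3\right) = 29 \left(-3\right) = -87$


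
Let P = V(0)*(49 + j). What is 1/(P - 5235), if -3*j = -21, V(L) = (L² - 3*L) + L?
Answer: -1/5235 ≈ -0.00019102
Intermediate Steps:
V(L) = L² - 2*L
j = 7 (j = -⅓*(-21) = 7)
P = 0 (P = (0*(-2 + 0))*(49 + 7) = (0*(-2))*56 = 0*56 = 0)
1/(P - 5235) = 1/(0 - 5235) = 1/(-5235) = -1/5235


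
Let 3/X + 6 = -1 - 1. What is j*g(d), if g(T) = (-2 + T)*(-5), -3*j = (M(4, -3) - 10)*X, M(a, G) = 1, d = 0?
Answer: -45/4 ≈ -11.250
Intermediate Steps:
X = -3/8 (X = 3/(-6 + (-1 - 1)) = 3/(-6 - 2) = 3/(-8) = 3*(-⅛) = -3/8 ≈ -0.37500)
j = -9/8 (j = -(1 - 10)*(-3)/(3*8) = -(-3)*(-3)/8 = -⅓*27/8 = -9/8 ≈ -1.1250)
g(T) = 10 - 5*T
j*g(d) = -9*(10 - 5*0)/8 = -9*(10 + 0)/8 = -9/8*10 = -45/4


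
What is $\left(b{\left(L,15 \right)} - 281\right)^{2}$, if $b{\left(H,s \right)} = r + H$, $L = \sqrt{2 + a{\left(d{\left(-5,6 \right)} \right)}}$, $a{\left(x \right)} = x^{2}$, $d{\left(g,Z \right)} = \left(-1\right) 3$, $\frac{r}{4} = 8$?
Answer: $\left(249 - \sqrt{11}\right)^{2} \approx 60360.0$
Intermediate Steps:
$r = 32$ ($r = 4 \cdot 8 = 32$)
$d{\left(g,Z \right)} = -3$
$L = \sqrt{11}$ ($L = \sqrt{2 + \left(-3\right)^{2}} = \sqrt{2 + 9} = \sqrt{11} \approx 3.3166$)
$b{\left(H,s \right)} = 32 + H$
$\left(b{\left(L,15 \right)} - 281\right)^{2} = \left(\left(32 + \sqrt{11}\right) - 281\right)^{2} = \left(-249 + \sqrt{11}\right)^{2}$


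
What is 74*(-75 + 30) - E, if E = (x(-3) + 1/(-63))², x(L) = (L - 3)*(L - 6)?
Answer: -24783571/3969 ≈ -6244.3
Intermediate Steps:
x(L) = (-6 + L)*(-3 + L) (x(L) = (-3 + L)*(-6 + L) = (-6 + L)*(-3 + L))
E = 11566801/3969 (E = ((18 + (-3)² - 9*(-3)) + 1/(-63))² = ((18 + 9 + 27) - 1/63)² = (54 - 1/63)² = (3401/63)² = 11566801/3969 ≈ 2914.3)
74*(-75 + 30) - E = 74*(-75 + 30) - 1*11566801/3969 = 74*(-45) - 11566801/3969 = -3330 - 11566801/3969 = -24783571/3969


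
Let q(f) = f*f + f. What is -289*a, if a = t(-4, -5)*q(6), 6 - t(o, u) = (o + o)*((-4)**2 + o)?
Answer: -1238076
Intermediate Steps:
t(o, u) = 6 - 2*o*(16 + o) (t(o, u) = 6 - (o + o)*((-4)**2 + o) = 6 - 2*o*(16 + o))
q(f) = f + f**2 (q(f) = f**2 + f = f + f**2)
a = 4284 (a = (6 - 32*(-4) - 2*(-4)**2)*(6*(1 + 6)) = (6 + 128 - 2*16)*(6*7) = (6 + 128 - 32)*42 = 102*42 = 4284)
-289*a = -289*4284 = -1238076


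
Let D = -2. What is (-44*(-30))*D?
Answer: -2640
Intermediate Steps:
(-44*(-30))*D = -44*(-30)*(-2) = 1320*(-2) = -2640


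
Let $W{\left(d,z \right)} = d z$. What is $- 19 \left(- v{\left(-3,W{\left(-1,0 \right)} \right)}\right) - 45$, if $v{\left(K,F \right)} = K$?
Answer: $-102$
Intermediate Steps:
$- 19 \left(- v{\left(-3,W{\left(-1,0 \right)} \right)}\right) - 45 = - 19 \left(\left(-1\right) \left(-3\right)\right) - 45 = \left(-19\right) 3 - 45 = -57 - 45 = -102$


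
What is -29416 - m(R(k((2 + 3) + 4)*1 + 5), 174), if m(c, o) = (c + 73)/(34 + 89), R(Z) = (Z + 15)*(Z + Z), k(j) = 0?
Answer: -1206147/41 ≈ -29418.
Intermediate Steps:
R(Z) = 2*Z*(15 + Z) (R(Z) = (15 + Z)*(2*Z) = 2*Z*(15 + Z))
m(c, o) = 73/123 + c/123 (m(c, o) = (73 + c)/123 = (73 + c)*(1/123) = 73/123 + c/123)
-29416 - m(R(k((2 + 3) + 4)*1 + 5), 174) = -29416 - (73/123 + (2*(0*1 + 5)*(15 + (0*1 + 5)))/123) = -29416 - (73/123 + (2*(0 + 5)*(15 + (0 + 5)))/123) = -29416 - (73/123 + (2*5*(15 + 5))/123) = -29416 - (73/123 + (2*5*20)/123) = -29416 - (73/123 + (1/123)*200) = -29416 - (73/123 + 200/123) = -29416 - 1*91/41 = -29416 - 91/41 = -1206147/41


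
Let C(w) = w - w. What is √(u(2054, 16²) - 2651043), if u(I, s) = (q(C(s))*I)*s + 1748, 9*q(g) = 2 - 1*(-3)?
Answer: I*√21214535/3 ≈ 1535.3*I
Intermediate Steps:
C(w) = 0
q(g) = 5/9 (q(g) = (2 - 1*(-3))/9 = (2 + 3)/9 = (⅑)*5 = 5/9)
u(I, s) = 1748 + 5*I*s/9 (u(I, s) = (5*I/9)*s + 1748 = 5*I*s/9 + 1748 = 1748 + 5*I*s/9)
√(u(2054, 16²) - 2651043) = √((1748 + (5/9)*2054*16²) - 2651043) = √((1748 + (5/9)*2054*256) - 2651043) = √((1748 + 2629120/9) - 2651043) = √(2644852/9 - 2651043) = √(-21214535/9) = I*√21214535/3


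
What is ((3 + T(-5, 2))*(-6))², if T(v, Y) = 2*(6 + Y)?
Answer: 12996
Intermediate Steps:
T(v, Y) = 12 + 2*Y
((3 + T(-5, 2))*(-6))² = ((3 + (12 + 2*2))*(-6))² = ((3 + (12 + 4))*(-6))² = ((3 + 16)*(-6))² = (19*(-6))² = (-114)² = 12996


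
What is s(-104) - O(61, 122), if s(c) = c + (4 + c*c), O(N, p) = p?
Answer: 10594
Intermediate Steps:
s(c) = 4 + c + c² (s(c) = c + (4 + c²) = 4 + c + c²)
s(-104) - O(61, 122) = (4 - 104 + (-104)²) - 1*122 = (4 - 104 + 10816) - 122 = 10716 - 122 = 10594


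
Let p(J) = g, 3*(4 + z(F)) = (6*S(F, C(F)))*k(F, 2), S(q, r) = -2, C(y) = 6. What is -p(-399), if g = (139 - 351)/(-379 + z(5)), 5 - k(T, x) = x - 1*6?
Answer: -212/419 ≈ -0.50597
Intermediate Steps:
k(T, x) = 11 - x (k(T, x) = 5 - (x - 1*6) = 5 - (x - 6) = 5 - (-6 + x) = 5 + (6 - x) = 11 - x)
z(F) = -40 (z(F) = -4 + ((6*(-2))*(11 - 1*2))/3 = -4 + (-12*(11 - 2))/3 = -4 + (-12*9)/3 = -4 + (⅓)*(-108) = -4 - 36 = -40)
g = 212/419 (g = (139 - 351)/(-379 - 40) = -212/(-419) = -212*(-1/419) = 212/419 ≈ 0.50597)
p(J) = 212/419
-p(-399) = -1*212/419 = -212/419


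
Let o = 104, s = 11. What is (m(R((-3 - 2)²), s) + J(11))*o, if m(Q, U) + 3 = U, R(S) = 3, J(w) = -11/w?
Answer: 728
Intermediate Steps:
m(Q, U) = -3 + U
(m(R((-3 - 2)²), s) + J(11))*o = ((-3 + 11) - 11/11)*104 = (8 - 11*1/11)*104 = (8 - 1)*104 = 7*104 = 728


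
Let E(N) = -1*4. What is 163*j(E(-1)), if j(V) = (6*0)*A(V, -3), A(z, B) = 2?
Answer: 0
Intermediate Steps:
E(N) = -4
j(V) = 0 (j(V) = (6*0)*2 = 0*2 = 0)
163*j(E(-1)) = 163*0 = 0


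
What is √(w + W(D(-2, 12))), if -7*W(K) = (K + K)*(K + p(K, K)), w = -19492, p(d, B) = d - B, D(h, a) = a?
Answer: 2*I*√239281/7 ≈ 139.76*I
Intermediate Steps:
W(K) = -2*K²/7 (W(K) = -(K + K)*(K + (K - K))/7 = -2*K*(K + 0)/7 = -2*K*K/7 = -2*K²/7)
√(w + W(D(-2, 12))) = √(-19492 - 2/7*12²) = √(-19492 - 2/7*144) = √(-19492 - 288/7) = √(-136732/7) = 2*I*√239281/7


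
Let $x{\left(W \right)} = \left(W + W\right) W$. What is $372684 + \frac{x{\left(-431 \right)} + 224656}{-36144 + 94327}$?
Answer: $\frac{21684469350}{58183} \approx 3.7269 \cdot 10^{5}$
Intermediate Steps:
$x{\left(W \right)} = 2 W^{2}$ ($x{\left(W \right)} = 2 W W = 2 W^{2}$)
$372684 + \frac{x{\left(-431 \right)} + 224656}{-36144 + 94327} = 372684 + \frac{2 \left(-431\right)^{2} + 224656}{-36144 + 94327} = 372684 + \frac{2 \cdot 185761 + 224656}{58183} = 372684 + \left(371522 + 224656\right) \frac{1}{58183} = 372684 + 596178 \cdot \frac{1}{58183} = 372684 + \frac{596178}{58183} = \frac{21684469350}{58183}$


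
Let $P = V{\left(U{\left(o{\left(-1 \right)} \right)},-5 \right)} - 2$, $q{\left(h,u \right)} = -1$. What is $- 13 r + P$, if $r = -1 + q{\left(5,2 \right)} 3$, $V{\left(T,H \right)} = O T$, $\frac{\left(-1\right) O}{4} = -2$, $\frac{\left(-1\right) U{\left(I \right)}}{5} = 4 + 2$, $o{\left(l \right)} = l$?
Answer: $-190$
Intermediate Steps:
$U{\left(I \right)} = -30$ ($U{\left(I \right)} = - 5 \left(4 + 2\right) = \left(-5\right) 6 = -30$)
$O = 8$ ($O = \left(-4\right) \left(-2\right) = 8$)
$V{\left(T,H \right)} = 8 T$
$P = -242$ ($P = 8 \left(-30\right) - 2 = -240 - 2 = -242$)
$r = -4$ ($r = -1 - 3 = -4$)
$- 13 r + P = \left(-13\right) \left(-4\right) - 242 = 52 - 242 = -190$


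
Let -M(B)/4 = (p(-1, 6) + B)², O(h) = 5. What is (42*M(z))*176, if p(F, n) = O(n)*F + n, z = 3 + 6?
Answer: -2956800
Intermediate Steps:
z = 9
p(F, n) = n + 5*F (p(F, n) = 5*F + n = n + 5*F)
M(B) = -4*(1 + B)² (M(B) = -4*((6 + 5*(-1)) + B)² = -4*((6 - 5) + B)² = -4*(1 + B)²)
(42*M(z))*176 = (42*(-4*(1 + 9)²))*176 = (42*(-4*10²))*176 = (42*(-4*100))*176 = (42*(-400))*176 = -16800*176 = -2956800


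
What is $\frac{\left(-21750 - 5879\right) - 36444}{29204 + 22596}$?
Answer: $- \frac{64073}{51800} \approx -1.2369$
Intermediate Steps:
$\frac{\left(-21750 - 5879\right) - 36444}{29204 + 22596} = \frac{-27629 - 36444}{51800} = \left(-64073\right) \frac{1}{51800} = - \frac{64073}{51800}$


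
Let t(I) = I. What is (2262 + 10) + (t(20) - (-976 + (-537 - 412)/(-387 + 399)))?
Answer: 40165/12 ≈ 3347.1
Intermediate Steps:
(2262 + 10) + (t(20) - (-976 + (-537 - 412)/(-387 + 399))) = (2262 + 10) + (20 - (-976 + (-537 - 412)/(-387 + 399))) = 2272 + (20 - (-976 - 949/12)) = 2272 + (20 - 1*(-12661/12)) = 2272 + (20 + 12661/12) = 2272 + 12901/12 = 40165/12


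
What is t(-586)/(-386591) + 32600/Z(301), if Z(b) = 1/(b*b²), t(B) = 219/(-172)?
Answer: 59114942706746735419/66493652 ≈ 8.8903e+11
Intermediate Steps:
t(B) = -219/172 (t(B) = 219*(-1/172) = -219/172)
Z(b) = b⁻³ (Z(b) = 1/(b³) = b⁻³)
t(-586)/(-386591) + 32600/Z(301) = -219/172/(-386591) + 32600/(301⁻³) = -219/172*(-1/386591) + 32600/(1/27270901) = 219/66493652 + 32600*27270901 = 219/66493652 + 889031372600 = 59114942706746735419/66493652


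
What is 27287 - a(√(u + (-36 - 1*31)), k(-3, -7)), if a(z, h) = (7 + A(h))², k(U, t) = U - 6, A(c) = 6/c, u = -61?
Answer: 245222/9 ≈ 27247.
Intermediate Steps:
k(U, t) = -6 + U
a(z, h) = (7 + 6/h)²
27287 - a(√(u + (-36 - 1*31)), k(-3, -7)) = 27287 - (6 + 7*(-6 - 3))²/(-6 - 3)² = 27287 - (6 + 7*(-9))²/(-9)² = 27287 - (6 - 63)²/81 = 27287 - (-57)²/81 = 27287 - 3249/81 = 27287 - 1*361/9 = 27287 - 361/9 = 245222/9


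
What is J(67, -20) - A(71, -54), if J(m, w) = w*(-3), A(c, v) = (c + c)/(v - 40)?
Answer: 2891/47 ≈ 61.511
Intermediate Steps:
A(c, v) = 2*c/(-40 + v) (A(c, v) = (2*c)/(-40 + v) = 2*c/(-40 + v))
J(m, w) = -3*w
J(67, -20) - A(71, -54) = -3*(-20) - 2*71/(-40 - 54) = 60 - 2*71/(-94) = 60 - 2*71*(-1)/94 = 60 - 1*(-71/47) = 60 + 71/47 = 2891/47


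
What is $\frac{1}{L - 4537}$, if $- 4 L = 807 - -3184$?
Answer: $- \frac{4}{22139} \approx -0.00018068$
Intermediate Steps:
$L = - \frac{3991}{4}$ ($L = - \frac{807 - -3184}{4} = - \frac{807 + 3184}{4} = \left(- \frac{1}{4}\right) 3991 = - \frac{3991}{4} \approx -997.75$)
$\frac{1}{L - 4537} = \frac{1}{- \frac{3991}{4} - 4537} = \frac{1}{- \frac{22139}{4}} = - \frac{4}{22139}$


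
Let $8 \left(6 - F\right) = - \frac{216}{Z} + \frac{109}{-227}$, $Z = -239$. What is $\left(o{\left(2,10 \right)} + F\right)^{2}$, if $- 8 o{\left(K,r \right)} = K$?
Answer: $\frac{6114032639649}{188376832576} \approx 32.456$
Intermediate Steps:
$o{\left(K,r \right)} = - \frac{K}{8}$
$F = \frac{2581163}{434024}$ ($F = 6 - \frac{- \frac{216}{-239} + \frac{109}{-227}}{8} = 6 - \frac{\left(-216\right) \left(- \frac{1}{239}\right) + 109 \left(- \frac{1}{227}\right)}{8} = 6 - \frac{\frac{216}{239} - \frac{109}{227}}{8} = 6 - \frac{22981}{434024} = \frac{2581163}{434024} \approx 5.9471$)
$\left(o{\left(2,10 \right)} + F\right)^{2} = \left(\left(- \frac{1}{8}\right) 2 + \frac{2581163}{434024}\right)^{2} = \left(- \frac{1}{4} + \frac{2581163}{434024}\right)^{2} = \left(\frac{2472657}{434024}\right)^{2} = \frac{6114032639649}{188376832576}$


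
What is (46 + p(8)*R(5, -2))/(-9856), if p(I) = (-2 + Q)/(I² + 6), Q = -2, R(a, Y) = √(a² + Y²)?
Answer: -23/4928 + √29/172480 ≈ -0.0046360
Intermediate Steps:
R(a, Y) = √(Y² + a²)
p(I) = -4/(6 + I²) (p(I) = (-2 - 2)/(I² + 6) = -4/(6 + I²))
(46 + p(8)*R(5, -2))/(-9856) = (46 + (-4/(6 + 8²))*√((-2)² + 5²))/(-9856) = (46 + (-4/(6 + 64))*√(4 + 25))*(-1/9856) = (46 + (-4/70)*√29)*(-1/9856) = (46 + (-4*1/70)*√29)*(-1/9856) = (46 - 2*√29/35)*(-1/9856) = -23/4928 + √29/172480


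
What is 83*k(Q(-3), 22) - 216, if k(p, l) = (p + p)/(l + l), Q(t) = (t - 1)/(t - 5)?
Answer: -9421/44 ≈ -214.11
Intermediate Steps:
Q(t) = (-1 + t)/(-5 + t)
k(p, l) = p/l (k(p, l) = (2*p)/((2*l)) = (2*p)*(1/(2*l)) = p/l)
83*k(Q(-3), 22) - 216 = 83*(((-1 - 3)/(-5 - 3))/22) - 216 = 83*((-4/(-8))*(1/22)) - 216 = 83*(-1/8*(-4)*(1/22)) - 216 = 83*((1/2)*(1/22)) - 216 = 83*(1/44) - 216 = 83/44 - 216 = -9421/44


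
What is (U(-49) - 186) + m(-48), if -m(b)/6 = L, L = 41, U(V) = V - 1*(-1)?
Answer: -480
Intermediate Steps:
U(V) = 1 + V (U(V) = V + 1 = 1 + V)
m(b) = -246 (m(b) = -6*41 = -246)
(U(-49) - 186) + m(-48) = ((1 - 49) - 186) - 246 = (-48 - 186) - 246 = -234 - 246 = -480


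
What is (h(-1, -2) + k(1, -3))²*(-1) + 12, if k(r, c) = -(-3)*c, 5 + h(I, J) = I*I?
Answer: -157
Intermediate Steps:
h(I, J) = -5 + I² (h(I, J) = -5 + I*I = -5 + I²)
k(r, c) = 3*c
(h(-1, -2) + k(1, -3))²*(-1) + 12 = ((-5 + (-1)²) + 3*(-3))²*(-1) + 12 = ((-5 + 1) - 9)²*(-1) + 12 = (-4 - 9)²*(-1) + 12 = (-13)²*(-1) + 12 = 169*(-1) + 12 = -169 + 12 = -157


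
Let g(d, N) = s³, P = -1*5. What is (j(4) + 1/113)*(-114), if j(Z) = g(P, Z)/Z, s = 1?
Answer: -6669/226 ≈ -29.509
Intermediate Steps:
P = -5
g(d, N) = 1 (g(d, N) = 1³ = 1)
j(Z) = 1/Z
(j(4) + 1/113)*(-114) = (1/4 + 1/113)*(-114) = (¼ + 1/113)*(-114) = (117/452)*(-114) = -6669/226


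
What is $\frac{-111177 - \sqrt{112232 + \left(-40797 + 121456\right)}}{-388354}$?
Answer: $\frac{111177}{388354} + \frac{\sqrt{192891}}{388354} \approx 0.28741$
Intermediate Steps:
$\frac{-111177 - \sqrt{112232 + \left(-40797 + 121456\right)}}{-388354} = \left(-111177 - \sqrt{112232 + 80659}\right) \left(- \frac{1}{388354}\right) = \left(-111177 - \sqrt{192891}\right) \left(- \frac{1}{388354}\right) = \frac{111177}{388354} + \frac{\sqrt{192891}}{388354}$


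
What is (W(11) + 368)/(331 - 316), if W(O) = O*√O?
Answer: 368/15 + 11*√11/15 ≈ 26.966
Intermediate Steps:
W(O) = O^(3/2)
(W(11) + 368)/(331 - 316) = (11^(3/2) + 368)/(331 - 316) = (11*√11 + 368)/15 = (368 + 11*√11)*(1/15) = 368/15 + 11*√11/15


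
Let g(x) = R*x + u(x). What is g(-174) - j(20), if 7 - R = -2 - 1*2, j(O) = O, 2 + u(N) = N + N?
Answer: -2284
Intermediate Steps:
u(N) = -2 + 2*N (u(N) = -2 + (N + N) = -2 + 2*N)
R = 11 (R = 7 - (-2 - 1*2) = 7 - (-2 - 2) = 7 - 1*(-4) = 7 + 4 = 11)
g(x) = -2 + 13*x (g(x) = 11*x + (-2 + 2*x) = -2 + 13*x)
g(-174) - j(20) = (-2 + 13*(-174)) - 1*20 = (-2 - 2262) - 20 = -2264 - 20 = -2284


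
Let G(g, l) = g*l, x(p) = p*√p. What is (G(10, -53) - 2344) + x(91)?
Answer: -2874 + 91*√91 ≈ -2005.9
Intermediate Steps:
x(p) = p^(3/2)
(G(10, -53) - 2344) + x(91) = (10*(-53) - 2344) + 91^(3/2) = (-530 - 2344) + 91*√91 = -2874 + 91*√91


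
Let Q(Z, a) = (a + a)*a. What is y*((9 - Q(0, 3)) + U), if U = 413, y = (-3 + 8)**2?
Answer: 10100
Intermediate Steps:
y = 25 (y = 5**2 = 25)
Q(Z, a) = 2*a**2 (Q(Z, a) = (2*a)*a = 2*a**2)
y*((9 - Q(0, 3)) + U) = 25*((9 - 2*3**2) + 413) = 25*((9 - 2*9) + 413) = 25*((9 - 1*18) + 413) = 25*((9 - 18) + 413) = 25*(-9 + 413) = 25*404 = 10100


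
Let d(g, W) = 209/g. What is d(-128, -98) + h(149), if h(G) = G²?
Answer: 2841519/128 ≈ 22199.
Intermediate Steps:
d(-128, -98) + h(149) = 209/(-128) + 149² = 209*(-1/128) + 22201 = -209/128 + 22201 = 2841519/128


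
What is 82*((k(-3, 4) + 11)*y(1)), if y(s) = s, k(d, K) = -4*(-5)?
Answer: 2542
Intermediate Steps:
k(d, K) = 20
82*((k(-3, 4) + 11)*y(1)) = 82*((20 + 11)*1) = 82*(31*1) = 82*31 = 2542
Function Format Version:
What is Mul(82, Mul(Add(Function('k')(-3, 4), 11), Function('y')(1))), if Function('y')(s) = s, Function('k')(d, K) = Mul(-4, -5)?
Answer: 2542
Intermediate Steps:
Function('k')(d, K) = 20
Mul(82, Mul(Add(Function('k')(-3, 4), 11), Function('y')(1))) = Mul(82, Mul(Add(20, 11), 1)) = Mul(82, Mul(31, 1)) = Mul(82, 31) = 2542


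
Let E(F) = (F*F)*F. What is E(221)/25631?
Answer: 10793861/25631 ≈ 421.13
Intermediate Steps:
E(F) = F³ (E(F) = F²*F = F³)
E(221)/25631 = 221³/25631 = 10793861*(1/25631) = 10793861/25631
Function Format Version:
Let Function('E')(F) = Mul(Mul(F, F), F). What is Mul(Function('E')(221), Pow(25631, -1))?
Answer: Rational(10793861, 25631) ≈ 421.13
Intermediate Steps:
Function('E')(F) = Pow(F, 3) (Function('E')(F) = Mul(Pow(F, 2), F) = Pow(F, 3))
Mul(Function('E')(221), Pow(25631, -1)) = Mul(Pow(221, 3), Pow(25631, -1)) = Mul(10793861, Rational(1, 25631)) = Rational(10793861, 25631)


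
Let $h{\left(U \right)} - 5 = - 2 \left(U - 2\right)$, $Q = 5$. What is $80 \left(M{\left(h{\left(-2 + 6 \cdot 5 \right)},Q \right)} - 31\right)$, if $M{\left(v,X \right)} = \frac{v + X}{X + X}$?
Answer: $-2816$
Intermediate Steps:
$h{\left(U \right)} = 9 - 2 U$ ($h{\left(U \right)} = 5 - 2 \left(U - 2\right) = 5 - 2 \left(-2 + U\right) = 5 - \left(-4 + 2 U\right) = 9 - 2 U$)
$M{\left(v,X \right)} = \frac{X + v}{2 X}$
$80 \left(M{\left(h{\left(-2 + 6 \cdot 5 \right)},Q \right)} - 31\right) = 80 \left(\frac{5 + \left(9 - 2 \left(-2 + 6 \cdot 5\right)\right)}{2 \cdot 5} - 31\right) = 80 \left(\frac{1}{2} \cdot \frac{1}{5} \left(5 + \left(9 - 2 \left(-2 + 30\right)\right)\right) - 31\right) = 80 \left(\frac{1}{2} \cdot \frac{1}{5} \left(5 + \left(9 - 56\right)\right) - 31\right) = 80 \left(\frac{1}{2} \cdot \frac{1}{5} \left(5 - 47\right) - 31\right) = 80 \left(\frac{1}{2} \cdot \frac{1}{5} \left(-42\right) - 31\right) = 80 \left(- \frac{21}{5} - 31\right) = 80 \left(- \frac{176}{5}\right) = -2816$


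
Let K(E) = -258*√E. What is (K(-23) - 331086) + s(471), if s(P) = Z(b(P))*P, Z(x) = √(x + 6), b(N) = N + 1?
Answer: -331086 + 471*√478 - 258*I*√23 ≈ -3.2079e+5 - 1237.3*I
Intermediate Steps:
b(N) = 1 + N
Z(x) = √(6 + x)
s(P) = P*√(7 + P) (s(P) = √(6 + (1 + P))*P = √(7 + P)*P = P*√(7 + P))
(K(-23) - 331086) + s(471) = (-258*I*√23 - 331086) + 471*√(7 + 471) = (-258*I*√23 - 331086) + 471*√478 = (-331086 - 258*I*√23) + 471*√478 = -331086 + 471*√478 - 258*I*√23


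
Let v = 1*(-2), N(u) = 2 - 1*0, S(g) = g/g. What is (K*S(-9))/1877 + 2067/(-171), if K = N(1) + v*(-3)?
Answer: -1292797/106989 ≈ -12.083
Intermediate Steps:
S(g) = 1
N(u) = 2 (N(u) = 2 + 0 = 2)
v = -2
K = 8 (K = 2 - 2*(-3) = 2 + 6 = 8)
(K*S(-9))/1877 + 2067/(-171) = (8*1)/1877 + 2067/(-171) = 8*(1/1877) + 2067*(-1/171) = 8/1877 - 689/57 = -1292797/106989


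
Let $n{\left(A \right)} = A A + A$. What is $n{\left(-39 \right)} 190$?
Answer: $281580$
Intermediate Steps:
$n{\left(A \right)} = A + A^{2}$ ($n{\left(A \right)} = A^{2} + A = A + A^{2}$)
$n{\left(-39 \right)} 190 = - 39 \left(1 - 39\right) 190 = \left(-39\right) \left(-38\right) 190 = 1482 \cdot 190 = 281580$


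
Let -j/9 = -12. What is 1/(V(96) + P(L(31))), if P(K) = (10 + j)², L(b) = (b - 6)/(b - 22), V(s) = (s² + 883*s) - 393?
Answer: 1/107515 ≈ 9.3010e-6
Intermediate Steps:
j = 108 (j = -9*(-12) = 108)
V(s) = -393 + s² + 883*s
L(b) = (-6 + b)/(-22 + b)
P(K) = 13924 (P(K) = (10 + 108)² = 118² = 13924)
1/(V(96) + P(L(31))) = 1/((-393 + 96² + 883*96) + 13924) = 1/((-393 + 9216 + 84768) + 13924) = 1/(93591 + 13924) = 1/107515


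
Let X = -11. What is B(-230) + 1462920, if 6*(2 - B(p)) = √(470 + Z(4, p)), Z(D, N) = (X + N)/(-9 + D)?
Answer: 1462922 - √12955/30 ≈ 1.4629e+6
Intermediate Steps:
Z(D, N) = (-11 + N)/(-9 + D)
B(p) = 2 - √(2361/5 - p/5)/6 (B(p) = 2 - √(470 + (-11 + p)/(-9 + 4))/6 = 2 - √(470 + (-11 + p)/(-5))/6 = 2 - √(470 - (-11 + p)/5)/6 = 2 - √(470 + (11/5 - p/5))/6 = 2 - √(2361/5 - p/5)/6)
B(-230) + 1462920 = (2 - √(11805 - 5*(-230))/30) + 1462920 = (2 - √(11805 + 1150)/30) + 1462920 = (2 - √12955/30) + 1462920 = 1462922 - √12955/30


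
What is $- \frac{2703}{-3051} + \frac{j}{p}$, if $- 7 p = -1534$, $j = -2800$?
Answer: $- \frac{9275533}{780039} \approx -11.891$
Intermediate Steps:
$p = \frac{1534}{7}$ ($p = \left(- \frac{1}{7}\right) \left(-1534\right) = \frac{1534}{7} \approx 219.14$)
$- \frac{2703}{-3051} + \frac{j}{p} = - \frac{2703}{-3051} - \frac{2800}{\frac{1534}{7}} = \left(-2703\right) \left(- \frac{1}{3051}\right) - \frac{9800}{767} = \frac{901}{1017} - \frac{9800}{767} = - \frac{9275533}{780039}$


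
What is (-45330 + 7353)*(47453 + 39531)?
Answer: -3303391368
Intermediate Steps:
(-45330 + 7353)*(47453 + 39531) = -37977*86984 = -3303391368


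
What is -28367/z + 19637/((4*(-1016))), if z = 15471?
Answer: -419087515/62874144 ≈ -6.6655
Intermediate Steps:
-28367/z + 19637/((4*(-1016))) = -28367/15471 + 19637/((4*(-1016))) = -28367*1/15471 + 19637/(-4064) = -28367/15471 + 19637*(-1/4064) = -28367/15471 - 19637/4064 = -419087515/62874144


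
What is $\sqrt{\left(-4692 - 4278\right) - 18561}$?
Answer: $3 i \sqrt{3059} \approx 165.92 i$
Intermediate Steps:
$\sqrt{\left(-4692 - 4278\right) - 18561} = \sqrt{-8970 - 18561} = \sqrt{-27531} = 3 i \sqrt{3059}$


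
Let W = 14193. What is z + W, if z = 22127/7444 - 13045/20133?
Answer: 2127454023947/149870052 ≈ 14195.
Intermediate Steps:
z = 348375911/149870052 (z = 22127*(1/7444) - 13045*1/20133 = 22127/7444 - 13045/20133 = 348375911/149870052 ≈ 2.3245)
z + W = 348375911/149870052 + 14193 = 2127454023947/149870052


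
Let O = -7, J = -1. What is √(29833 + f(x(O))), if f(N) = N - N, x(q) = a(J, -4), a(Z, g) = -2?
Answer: √29833 ≈ 172.72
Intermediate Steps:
x(q) = -2
f(N) = 0
√(29833 + f(x(O))) = √(29833 + 0) = √29833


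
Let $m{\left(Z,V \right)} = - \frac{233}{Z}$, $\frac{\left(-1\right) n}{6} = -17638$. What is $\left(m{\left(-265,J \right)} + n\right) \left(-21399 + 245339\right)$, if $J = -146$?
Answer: $\frac{1256063918564}{53} \approx 2.3699 \cdot 10^{10}$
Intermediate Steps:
$n = 105828$ ($n = \left(-6\right) \left(-17638\right) = 105828$)
$\left(m{\left(-265,J \right)} + n\right) \left(-21399 + 245339\right) = \left(- \frac{233}{-265} + 105828\right) \left(-21399 + 245339\right) = \left(\left(-233\right) \left(- \frac{1}{265}\right) + 105828\right) 223940 = \left(\frac{233}{265} + 105828\right) 223940 = \frac{28044653}{265} \cdot 223940 = \frac{1256063918564}{53}$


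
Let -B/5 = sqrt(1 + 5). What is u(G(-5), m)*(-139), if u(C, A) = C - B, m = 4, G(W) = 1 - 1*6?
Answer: 695 - 695*sqrt(6) ≈ -1007.4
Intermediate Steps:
G(W) = -5 (G(W) = 1 - 6 = -5)
B = -5*sqrt(6) (B = -5*sqrt(1 + 5) = -5*sqrt(6) ≈ -12.247)
u(C, A) = C + 5*sqrt(6) (u(C, A) = C - (-5)*sqrt(6) = C + 5*sqrt(6))
u(G(-5), m)*(-139) = (-5 + 5*sqrt(6))*(-139) = 695 - 695*sqrt(6)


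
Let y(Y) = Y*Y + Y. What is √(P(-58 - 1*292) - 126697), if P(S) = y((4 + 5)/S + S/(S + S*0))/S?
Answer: I*√76049877548834/24500 ≈ 355.95*I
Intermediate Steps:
y(Y) = Y + Y² (y(Y) = Y² + Y = Y + Y²)
P(S) = (1 + 9/S)*(2 + 9/S)/S (P(S) = (((4 + 5)/S + S/(S + S*0))*(1 + ((4 + 5)/S + S/(S + S*0))))/S = ((9/S + S/(S + 0))*(1 + (9/S + S/(S + 0))))/S = ((9/S + S/S)*(1 + (9/S + S/S)))/S = ((9/S + 1)*(1 + (9/S + 1)))/S = ((1 + 9/S)*(1 + (1 + 9/S)))/S = ((1 + 9/S)*(2 + 9/S))/S = (1 + 9/S)*(2 + 9/S)/S)
√(P(-58 - 1*292) - 126697) = √((9 + (-58 - 1*292))*(9 + 2*(-58 - 1*292))/(-58 - 1*292)³ - 126697) = √((9 + (-58 - 292))*(9 + 2*(-58 - 292))/(-58 - 292)³ - 126697) = √((9 - 350)*(9 + 2*(-350))/(-350)³ - 126697) = √(-1/42875000*(-341)*(9 - 700) - 126697) = √(-1/42875000*(-341)*(-691) - 126697) = √(-235631/42875000 - 126697) = √(-5432134110631/42875000) = I*√76049877548834/24500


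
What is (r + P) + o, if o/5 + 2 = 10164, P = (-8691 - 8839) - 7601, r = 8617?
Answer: 34296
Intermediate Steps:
P = -25131 (P = -17530 - 7601 = -25131)
o = 50810 (o = -10 + 5*10164 = -10 + 50820 = 50810)
(r + P) + o = (8617 - 25131) + 50810 = -16514 + 50810 = 34296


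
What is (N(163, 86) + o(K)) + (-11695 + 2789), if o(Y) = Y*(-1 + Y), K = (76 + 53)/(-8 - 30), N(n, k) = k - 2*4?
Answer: -12726089/1444 ≈ -8813.1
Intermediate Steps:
N(n, k) = -8 + k (N(n, k) = k - 8 = -8 + k)
K = -129/38 (K = 129/(-38) = 129*(-1/38) = -129/38 ≈ -3.3947)
(N(163, 86) + o(K)) + (-11695 + 2789) = ((-8 + 86) - 129*(-1 - 129/38)/38) + (-11695 + 2789) = (78 - 129/38*(-167/38)) - 8906 = (78 + 21543/1444) - 8906 = 134175/1444 - 8906 = -12726089/1444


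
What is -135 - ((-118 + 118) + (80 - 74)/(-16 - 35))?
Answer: -2293/17 ≈ -134.88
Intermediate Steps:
-135 - ((-118 + 118) + (80 - 74)/(-16 - 35)) = -135 - (0 + 6/(-51)) = -135 - (0 + 6*(-1/51)) = -135 - (0 - 2/17) = -135 - 1*(-2/17) = -135 + 2/17 = -2293/17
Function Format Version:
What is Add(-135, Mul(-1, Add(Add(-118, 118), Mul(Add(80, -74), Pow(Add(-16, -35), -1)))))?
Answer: Rational(-2293, 17) ≈ -134.88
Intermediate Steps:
Add(-135, Mul(-1, Add(Add(-118, 118), Mul(Add(80, -74), Pow(Add(-16, -35), -1))))) = Add(-135, Mul(-1, Add(0, Mul(6, Pow(-51, -1))))) = Add(-135, Mul(-1, Add(0, Mul(6, Rational(-1, 51))))) = Add(-135, Mul(-1, Add(0, Rational(-2, 17)))) = Add(-135, Mul(-1, Rational(-2, 17))) = Add(-135, Rational(2, 17)) = Rational(-2293, 17)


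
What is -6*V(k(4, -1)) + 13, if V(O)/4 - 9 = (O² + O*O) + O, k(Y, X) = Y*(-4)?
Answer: -12107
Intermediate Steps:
k(Y, X) = -4*Y
V(O) = 36 + 4*O + 8*O² (V(O) = 36 + 4*((O² + O*O) + O) = 36 + 4*((O² + O²) + O) = 36 + 4*(2*O² + O) = 36 + 4*(O + 2*O²) = 36 + (4*O + 8*O²) = 36 + 4*O + 8*O²)
-6*V(k(4, -1)) + 13 = -6*(36 + 4*(-4*4) + 8*(-4*4)²) + 13 = -6*(36 + 4*(-16) + 8*(-16)²) + 13 = -6*(36 - 64 + 8*256) + 13 = -6*(36 - 64 + 2048) + 13 = -6*2020 + 13 = -12120 + 13 = -12107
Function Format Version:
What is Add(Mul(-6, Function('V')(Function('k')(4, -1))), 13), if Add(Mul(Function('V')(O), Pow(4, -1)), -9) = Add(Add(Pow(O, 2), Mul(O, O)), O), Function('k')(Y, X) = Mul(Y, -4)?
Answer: -12107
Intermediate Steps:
Function('k')(Y, X) = Mul(-4, Y)
Function('V')(O) = Add(36, Mul(4, O), Mul(8, Pow(O, 2))) (Function('V')(O) = Add(36, Mul(4, Add(Add(Pow(O, 2), Mul(O, O)), O))) = Add(36, Mul(4, Add(Add(Pow(O, 2), Pow(O, 2)), O))) = Add(36, Mul(4, Add(Mul(2, Pow(O, 2)), O))) = Add(36, Mul(4, Add(O, Mul(2, Pow(O, 2))))) = Add(36, Add(Mul(4, O), Mul(8, Pow(O, 2)))) = Add(36, Mul(4, O), Mul(8, Pow(O, 2))))
Add(Mul(-6, Function('V')(Function('k')(4, -1))), 13) = Add(Mul(-6, Add(36, Mul(4, Mul(-4, 4)), Mul(8, Pow(Mul(-4, 4), 2)))), 13) = Add(Mul(-6, Add(36, Mul(4, -16), Mul(8, Pow(-16, 2)))), 13) = Add(Mul(-6, Add(36, -64, Mul(8, 256))), 13) = Add(Mul(-6, Add(36, -64, 2048)), 13) = Add(Mul(-6, 2020), 13) = Add(-12120, 13) = -12107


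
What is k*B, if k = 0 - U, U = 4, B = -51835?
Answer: 207340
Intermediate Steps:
k = -4 (k = 0 - 1*4 = 0 - 4 = -4)
k*B = -4*(-51835) = 207340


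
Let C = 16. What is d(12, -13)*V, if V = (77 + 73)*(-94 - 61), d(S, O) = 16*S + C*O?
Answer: 372000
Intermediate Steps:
d(S, O) = 16*O + 16*S (d(S, O) = 16*S + 16*O = 16*O + 16*S)
V = -23250 (V = 150*(-155) = -23250)
d(12, -13)*V = (16*(-13) + 16*12)*(-23250) = (-208 + 192)*(-23250) = -16*(-23250) = 372000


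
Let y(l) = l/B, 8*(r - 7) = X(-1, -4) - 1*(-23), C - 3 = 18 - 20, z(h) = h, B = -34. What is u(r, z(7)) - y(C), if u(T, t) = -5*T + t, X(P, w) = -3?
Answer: -688/17 ≈ -40.471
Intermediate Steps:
C = 1 (C = 3 + (18 - 20) = 3 - 2 = 1)
r = 19/2 (r = 7 + (-3 - 1*(-23))/8 = 7 + (-3 + 23)/8 = 7 + (⅛)*20 = 7 + 5/2 = 19/2 ≈ 9.5000)
y(l) = -l/34 (y(l) = l/(-34) = l*(-1/34) = -l/34)
u(T, t) = t - 5*T
u(r, z(7)) - y(C) = (7 - 5*19/2) - (-1)/34 = (7 - 95/2) - 1*(-1/34) = -81/2 + 1/34 = -688/17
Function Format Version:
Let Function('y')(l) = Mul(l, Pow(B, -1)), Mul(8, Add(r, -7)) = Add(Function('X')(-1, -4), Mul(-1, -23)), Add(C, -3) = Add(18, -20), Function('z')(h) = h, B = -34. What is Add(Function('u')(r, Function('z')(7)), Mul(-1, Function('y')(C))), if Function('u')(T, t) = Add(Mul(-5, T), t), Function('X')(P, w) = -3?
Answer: Rational(-688, 17) ≈ -40.471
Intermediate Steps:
C = 1 (C = Add(3, Add(18, -20)) = Add(3, -2) = 1)
r = Rational(19, 2) (r = Add(7, Mul(Rational(1, 8), Add(-3, Mul(-1, -23)))) = Add(7, Mul(Rational(1, 8), Add(-3, 23))) = Add(7, Mul(Rational(1, 8), 20)) = Add(7, Rational(5, 2)) = Rational(19, 2) ≈ 9.5000)
Function('y')(l) = Mul(Rational(-1, 34), l) (Function('y')(l) = Mul(l, Pow(-34, -1)) = Mul(l, Rational(-1, 34)) = Mul(Rational(-1, 34), l))
Function('u')(T, t) = Add(t, Mul(-5, T))
Add(Function('u')(r, Function('z')(7)), Mul(-1, Function('y')(C))) = Add(Add(7, Mul(-5, Rational(19, 2))), Mul(-1, Mul(Rational(-1, 34), 1))) = Add(Add(7, Rational(-95, 2)), Mul(-1, Rational(-1, 34))) = Add(Rational(-81, 2), Rational(1, 34)) = Rational(-688, 17)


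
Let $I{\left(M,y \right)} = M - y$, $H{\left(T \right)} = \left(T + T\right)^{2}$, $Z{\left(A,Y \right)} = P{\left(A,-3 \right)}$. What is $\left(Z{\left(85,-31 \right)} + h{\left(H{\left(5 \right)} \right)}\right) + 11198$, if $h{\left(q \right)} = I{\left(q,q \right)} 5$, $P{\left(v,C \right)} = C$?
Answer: $11195$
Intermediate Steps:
$Z{\left(A,Y \right)} = -3$
$H{\left(T \right)} = 4 T^{2}$ ($H{\left(T \right)} = \left(2 T\right)^{2} = 4 T^{2}$)
$h{\left(q \right)} = 0$ ($h{\left(q \right)} = \left(q - q\right) 5 = 0 \cdot 5 = 0$)
$\left(Z{\left(85,-31 \right)} + h{\left(H{\left(5 \right)} \right)}\right) + 11198 = \left(-3 + 0\right) + 11198 = -3 + 11198 = 11195$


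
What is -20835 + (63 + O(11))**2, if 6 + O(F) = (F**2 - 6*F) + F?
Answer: -5706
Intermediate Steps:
O(F) = -6 + F**2 - 5*F (O(F) = -6 + ((F**2 - 6*F) + F) = -6 + (F**2 - 5*F) = -6 + F**2 - 5*F)
-20835 + (63 + O(11))**2 = -20835 + (63 + (-6 + 11**2 - 5*11))**2 = -20835 + (63 + (-6 + 121 - 55))**2 = -20835 + (63 + 60)**2 = -20835 + 123**2 = -20835 + 15129 = -5706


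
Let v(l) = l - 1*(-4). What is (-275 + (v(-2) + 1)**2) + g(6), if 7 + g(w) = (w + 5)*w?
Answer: -207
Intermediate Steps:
v(l) = 4 + l (v(l) = l + 4 = 4 + l)
g(w) = -7 + w*(5 + w) (g(w) = -7 + (w + 5)*w = -7 + (5 + w)*w = -7 + w*(5 + w))
(-275 + (v(-2) + 1)**2) + g(6) = (-275 + ((4 - 2) + 1)**2) + (-7 + 6**2 + 5*6) = (-275 + (2 + 1)**2) + (-7 + 36 + 30) = (-275 + 3**2) + 59 = (-275 + 9) + 59 = -266 + 59 = -207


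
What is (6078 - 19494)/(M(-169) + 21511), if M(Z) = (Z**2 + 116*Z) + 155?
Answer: -13416/30623 ≈ -0.43810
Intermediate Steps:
M(Z) = 155 + Z**2 + 116*Z
(6078 - 19494)/(M(-169) + 21511) = (6078 - 19494)/((155 + (-169)**2 + 116*(-169)) + 21511) = -13416/((155 + 28561 - 19604) + 21511) = -13416/(9112 + 21511) = -13416/30623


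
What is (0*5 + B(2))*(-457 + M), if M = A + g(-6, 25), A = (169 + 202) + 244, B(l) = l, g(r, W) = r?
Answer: 304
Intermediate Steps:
A = 615 (A = 371 + 244 = 615)
M = 609 (M = 615 - 6 = 609)
(0*5 + B(2))*(-457 + M) = (0*5 + 2)*(-457 + 609) = (0 + 2)*152 = 2*152 = 304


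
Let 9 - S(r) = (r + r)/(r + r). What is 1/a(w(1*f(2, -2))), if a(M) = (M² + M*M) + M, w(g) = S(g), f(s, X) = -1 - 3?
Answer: 1/136 ≈ 0.0073529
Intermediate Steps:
f(s, X) = -4
S(r) = 8 (S(r) = 9 - (r + r)/(r + r) = 9 - 2*r/(2*r) = 9 - 2*r*1/(2*r) = 9 - 1*1 = 9 - 1 = 8)
w(g) = 8
a(M) = M + 2*M² (a(M) = (M² + M²) + M = 2*M² + M = M + 2*M²)
1/a(w(1*f(2, -2))) = 1/(8*(1 + 2*8)) = 1/(8*(1 + 16)) = 1/(8*17) = 1/136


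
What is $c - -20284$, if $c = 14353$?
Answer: $34637$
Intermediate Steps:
$c - -20284 = 14353 - -20284 = 14353 + 20284 = 34637$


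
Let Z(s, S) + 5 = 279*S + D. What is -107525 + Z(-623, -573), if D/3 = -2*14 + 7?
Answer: -267460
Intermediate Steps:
D = -63 (D = 3*(-2*14 + 7) = 3*(-28 + 7) = 3*(-21) = -63)
Z(s, S) = -68 + 279*S (Z(s, S) = -5 + (279*S - 63) = -5 + (-63 + 279*S) = -68 + 279*S)
-107525 + Z(-623, -573) = -107525 + (-68 + 279*(-573)) = -107525 + (-68 - 159867) = -107525 - 159935 = -267460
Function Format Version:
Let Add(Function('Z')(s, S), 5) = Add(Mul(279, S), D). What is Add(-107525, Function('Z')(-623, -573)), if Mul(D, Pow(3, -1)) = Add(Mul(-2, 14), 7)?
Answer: -267460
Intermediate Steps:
D = -63 (D = Mul(3, Add(Mul(-2, 14), 7)) = Mul(3, Add(-28, 7)) = Mul(3, -21) = -63)
Function('Z')(s, S) = Add(-68, Mul(279, S)) (Function('Z')(s, S) = Add(-5, Add(Mul(279, S), -63)) = Add(-5, Add(-63, Mul(279, S))) = Add(-68, Mul(279, S)))
Add(-107525, Function('Z')(-623, -573)) = Add(-107525, Add(-68, Mul(279, -573))) = Add(-107525, Add(-68, -159867)) = Add(-107525, -159935) = -267460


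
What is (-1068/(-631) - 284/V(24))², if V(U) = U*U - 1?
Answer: 189134530816/131641980625 ≈ 1.4367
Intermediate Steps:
V(U) = -1 + U² (V(U) = U² - 1 = -1 + U²)
(-1068/(-631) - 284/V(24))² = (-1068/(-631) - 284/(-1 + 24²))² = (-1068*(-1/631) - 284/(-1 + 576))² = (1068/631 - 284/575)² = (434896/362825)² = 189134530816/131641980625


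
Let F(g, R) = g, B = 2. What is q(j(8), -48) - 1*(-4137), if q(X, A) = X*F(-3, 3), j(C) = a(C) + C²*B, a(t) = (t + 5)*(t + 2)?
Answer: 3363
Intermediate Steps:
a(t) = (2 + t)*(5 + t) (a(t) = (5 + t)*(2 + t) = (2 + t)*(5 + t))
j(C) = 10 + 3*C² + 7*C (j(C) = (10 + C² + 7*C) + C²*2 = (10 + C² + 7*C) + 2*C² = 10 + 3*C² + 7*C)
q(X, A) = -3*X (q(X, A) = X*(-3) = -3*X)
q(j(8), -48) - 1*(-4137) = -3*(10 + 3*8² + 7*8) - 1*(-4137) = -3*(10 + 3*64 + 56) + 4137 = -3*(10 + 192 + 56) + 4137 = -3*258 + 4137 = -774 + 4137 = 3363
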